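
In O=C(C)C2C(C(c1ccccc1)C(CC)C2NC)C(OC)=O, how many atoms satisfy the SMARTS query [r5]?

The query [r5] means: r5 matches atoms in a five-membered ring.
Check the 22 heavy atoms by environment: 5× C (in 5-ring) → match; 1× N (acyclic) → no; 7× C (acyclic) → no; 6× c (aromatic, in 6-ring) → no; 3× O (acyclic) → no.
That gives 5 matching atoms.

5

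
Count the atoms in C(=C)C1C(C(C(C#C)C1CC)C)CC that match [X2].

2

The query [X2] means: any atom with exactly two total connections (bonds + H).
Check the 14 heavy atoms by environment: 10× C (X4) → no; 2× C (X3) → no; 2× C (X2) → match.
That gives 2 matching atoms.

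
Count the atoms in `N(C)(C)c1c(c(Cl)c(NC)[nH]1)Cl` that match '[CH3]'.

3

The query [CH3] means: aliphatic carbon with exactly three hydrogens.
Check the 12 heavy atoms by environment: 1× n (aromatic, H1) → no; 4× c (aromatic, H0) → no; 1× N (H0) → no; 3× C (H3) → match; 2× Cl (H0) → no; 1× N (H1) → no.
That gives 3 matching atoms.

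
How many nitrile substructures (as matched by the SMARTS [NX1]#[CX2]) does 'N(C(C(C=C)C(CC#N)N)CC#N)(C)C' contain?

[NX1]#[CX2] is the SMARTS for a nitrile: a nitrogen triple-bonded to a two-connected carbon.
The molecule carries 2 separate instances of a nitrile (-C#N) meeting every constraint; each maps to a distinct set of atoms, giving 2 matches.

2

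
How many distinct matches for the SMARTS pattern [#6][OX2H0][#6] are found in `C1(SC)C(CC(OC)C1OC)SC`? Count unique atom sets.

[#6][OX2H0][#6] is the SMARTS for an ether: an aliphatic oxygen bridging two carbons with no H on the oxygen.
The molecule carries 2 separate instances of a methoxy ether (-OCH3) meeting every constraint; each maps to a distinct set of atoms, giving 2 matches.

2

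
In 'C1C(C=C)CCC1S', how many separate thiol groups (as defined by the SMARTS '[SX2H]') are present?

1

[SX2H] is the SMARTS for a thiol: an aliphatic sulfur with two connections, one being H.
Exactly one fragment in the molecule meets all constraints, giving 1 match.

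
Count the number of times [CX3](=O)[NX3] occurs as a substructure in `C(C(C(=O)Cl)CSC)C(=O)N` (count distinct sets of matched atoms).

1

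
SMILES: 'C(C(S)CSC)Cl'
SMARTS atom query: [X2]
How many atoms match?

2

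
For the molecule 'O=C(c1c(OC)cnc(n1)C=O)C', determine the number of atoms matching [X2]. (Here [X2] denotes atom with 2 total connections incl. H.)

The query [X2] means: any atom with exactly two total connections (bonds + H).
Check the 13 heavy atoms by environment: 2× n (aromatic, X2) → match; 4× c (aromatic, X3) → no; 2× C (X3) → no; 2× O (X1) → no; 2× C (X4) → no; 1× O (X2) → match.
Summing the matching environments: 2 + 1 = 3 matching atoms.

3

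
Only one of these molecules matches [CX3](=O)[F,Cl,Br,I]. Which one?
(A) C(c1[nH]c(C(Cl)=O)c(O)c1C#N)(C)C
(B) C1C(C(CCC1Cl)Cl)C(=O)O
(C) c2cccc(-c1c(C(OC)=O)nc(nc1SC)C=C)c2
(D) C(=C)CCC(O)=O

A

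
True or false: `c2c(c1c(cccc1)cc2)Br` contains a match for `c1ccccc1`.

The pattern c1ccccc1 describes six aromatic carbons in a ring — a benzene ring.
The required atom environment is present in the molecule, so the pattern matches.

True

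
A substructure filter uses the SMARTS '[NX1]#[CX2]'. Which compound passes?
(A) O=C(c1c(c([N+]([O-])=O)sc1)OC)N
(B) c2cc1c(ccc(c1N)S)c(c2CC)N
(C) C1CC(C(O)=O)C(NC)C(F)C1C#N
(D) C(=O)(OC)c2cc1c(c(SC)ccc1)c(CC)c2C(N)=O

[NX1]#[CX2] describes a nitrogen triple-bonded to a two-connected carbon (a nitrile).
(A) has a primary amide (-C(=O)NH2) but the nitrogen is NX3, not NX1.
(B) has a primary amino group (-NH2) but the nitrogen is NX3 (three connections), not NX1 triple-bonded.
(C) contains a nitrile (-C#N), which satisfies every atom and bond constraint.
(D) has a primary amide (-C(=O)NH2) but the nitrogen is NX3, not NX1.
So the answer is (C).

C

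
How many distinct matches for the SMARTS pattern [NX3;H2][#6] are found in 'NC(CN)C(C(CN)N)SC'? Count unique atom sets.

[NX3;H2][#6] is the SMARTS for a primary amine: a trivalent nitrogen with two H attached to carbon.
The molecule carries 4 separate instances of a primary amino group (-NH2) meeting every constraint; each maps to a distinct set of atoms, giving 4 matches.

4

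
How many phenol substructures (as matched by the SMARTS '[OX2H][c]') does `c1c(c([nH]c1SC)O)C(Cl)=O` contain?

[OX2H][c] is the SMARTS for a phenol: a hydroxyl oxygen attached to an aromatic carbon.
Exactly one fragment in the molecule meets all constraints, giving 1 match.

1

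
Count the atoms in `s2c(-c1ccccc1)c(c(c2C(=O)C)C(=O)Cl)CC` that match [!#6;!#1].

4

The query [!#6;!#1] means: not carbon and not hydrogen — any heteroatom.
Check the 19 heavy atoms by environment: 1× s (aromatic) → match; 10× c (aromatic) → no; 5× C → no; 2× O → match; 1× Cl → match.
Summing the matching environments: 1 + 2 + 1 = 4 matching atoms.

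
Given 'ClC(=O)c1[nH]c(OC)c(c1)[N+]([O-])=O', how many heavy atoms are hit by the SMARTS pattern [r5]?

5

The query [r5] means: r5 matches atoms in a five-membered ring.
Check the 13 heavy atoms by environment: 1× n (aromatic, in 5-ring) → match; 4× c (aromatic, in 5-ring) → match; 3× O (acyclic) → no; 2× C (acyclic) → no; 1× Cl (acyclic) → no; 1× N (charge +1, acyclic) → no; 1× O (charge -1, acyclic) → no.
Summing the matching environments: 1 + 4 = 5 matching atoms.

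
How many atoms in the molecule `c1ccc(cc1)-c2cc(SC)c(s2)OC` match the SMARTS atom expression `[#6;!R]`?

2

The query [#6;!R] means: carbon not in any ring.
Check the 15 heavy atoms by environment: 1× s (aromatic, in 5-ring) → no; 4× c (aromatic, in 5-ring) → no; 6× c (aromatic, in 6-ring) → no; 1× O (acyclic) → no; 2× C (acyclic) → match; 1× S (acyclic) → no.
That gives 2 matching atoms.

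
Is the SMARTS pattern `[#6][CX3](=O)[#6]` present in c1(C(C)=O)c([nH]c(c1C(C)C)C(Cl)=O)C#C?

Yes

The pattern [#6][CX3](=O)[#6] describes a carbonyl carbon (no H) flanked by two carbons — a ketone.
The molecule carries an acetyl/ketone group (-C(=O)CH3), whose atoms satisfy every constraint of the query, so the pattern matches.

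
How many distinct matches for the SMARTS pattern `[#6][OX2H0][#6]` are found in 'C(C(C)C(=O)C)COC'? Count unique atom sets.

1

[#6][OX2H0][#6] is the SMARTS for an ether: an aliphatic oxygen bridging two carbons with no H on the oxygen.
Exactly one fragment in the molecule meets all constraints, giving 1 match.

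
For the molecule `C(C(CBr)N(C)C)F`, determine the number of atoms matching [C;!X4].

0

The query [C;!X4] means: aliphatic carbon that does not have four total connections.
Check the 8 heavy atoms by environment: 5× C (X4) → no; 1× Br (X1) → no; 1× F (X1) → no; 1× N (X3) → no.
No environment satisfies the query, so 0 matching atoms.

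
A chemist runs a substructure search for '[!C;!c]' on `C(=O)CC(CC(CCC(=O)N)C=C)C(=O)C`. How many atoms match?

4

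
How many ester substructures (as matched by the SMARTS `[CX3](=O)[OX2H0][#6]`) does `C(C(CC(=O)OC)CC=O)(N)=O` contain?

1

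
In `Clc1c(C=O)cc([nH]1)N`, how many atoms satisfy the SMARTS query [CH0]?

0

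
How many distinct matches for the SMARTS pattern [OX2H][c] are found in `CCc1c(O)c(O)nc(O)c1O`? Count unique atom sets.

4

[OX2H][c] is the SMARTS for a phenol: a hydroxyl oxygen attached to an aromatic carbon.
The molecule carries 4 separate instances of a hydroxyl group (-OH) meeting every constraint; each maps to a distinct set of atoms, giving 4 matches.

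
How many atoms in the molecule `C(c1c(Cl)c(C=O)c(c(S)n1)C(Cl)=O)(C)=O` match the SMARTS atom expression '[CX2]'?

0

Check the 16 heavy atoms by environment: 1× n (aromatic, X2) → no; 5× c (aromatic, X3) → no; 3× C (X3) → no; 3× O (X1) → no; 2× Cl (X1) → no; 1× S (X2) → no; 1× C (X4) → no.
No environment satisfies the query, so 0 matching atoms.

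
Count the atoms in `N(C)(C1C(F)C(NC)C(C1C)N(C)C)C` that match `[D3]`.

The query [D3] means: atom with exactly three heavy-atom neighbours.
Check the 15 heavy atoms by environment: 5× C (D3) → match; 6× C (D1) → no; 1× F (D1) → no; 2× N (D3) → match; 1× N (D2) → no.
Summing the matching environments: 5 + 2 = 7 matching atoms.

7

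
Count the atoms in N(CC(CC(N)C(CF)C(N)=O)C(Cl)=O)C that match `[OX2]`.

0

The query [OX2] means: aliphatic oxygen with two total connections — ether, hydroxyl, or ester single-bond O.
Check the 16 heavy atoms by environment: 7× C (X4) → no; 2× C (X3) → no; 2× O (X1) → no; 1× Cl (X1) → no; 3× N (X3) → no; 1× F (X1) → no.
No environment satisfies the query, so 0 matching atoms.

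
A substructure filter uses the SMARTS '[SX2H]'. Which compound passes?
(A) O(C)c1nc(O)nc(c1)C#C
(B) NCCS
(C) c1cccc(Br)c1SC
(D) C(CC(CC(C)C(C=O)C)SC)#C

[SX2H] describes an aliphatic sulfur with two connections, one being H (a thiol).
(A) has a hydroxyl group (-OH) but it is an -OH, not an -SH.
(B) contains a thiol (-SH), which satisfies every atom and bond constraint.
(C) has a methylthio ether (-SCH3) but the sulfur has H0 (bonded to two carbons), not H1.
(D) has a methylthio ether (-SCH3) but the sulfur has H0 (bonded to two carbons), not H1.
So the answer is (B).

B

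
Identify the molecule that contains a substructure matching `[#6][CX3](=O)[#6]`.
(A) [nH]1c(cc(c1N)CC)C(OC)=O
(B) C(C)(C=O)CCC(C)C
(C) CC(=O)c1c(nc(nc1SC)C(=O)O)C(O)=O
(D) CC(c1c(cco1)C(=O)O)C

[#6][CX3](=O)[#6] describes a carbonyl carbon (no H) flanked by two carbons (a ketone).
(A) has a methyl-ester group (-C(=O)OCH3) but one neighbour of the carbonyl carbon is O, not C.
(B) has an aldehyde (-CHO) but the carbonyl carbon has H1, so it is not flanked by two carbons.
(C) contains an acetyl/ketone group (-C(=O)CH3), which satisfies every atom and bond constraint.
(D) has a carboxylic acid group (-C(=O)OH) but one neighbour of the carbonyl carbon is O, not C.
So the answer is (C).

C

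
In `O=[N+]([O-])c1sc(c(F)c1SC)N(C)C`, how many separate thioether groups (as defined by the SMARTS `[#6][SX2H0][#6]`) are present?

[#6][SX2H0][#6] is the SMARTS for a thioether: an aliphatic sulfur bridging two carbons with no H on the sulfur.
Exactly one fragment in the molecule meets all constraints, giving 1 match.

1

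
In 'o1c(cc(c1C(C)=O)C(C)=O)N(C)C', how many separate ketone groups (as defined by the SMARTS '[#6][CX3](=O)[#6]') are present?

2

[#6][CX3](=O)[#6] is the SMARTS for a ketone: a carbonyl carbon (no H) flanked by two carbons.
The molecule carries 2 separate instances of an acetyl/ketone group (-C(=O)CH3) meeting every constraint; each maps to a distinct set of atoms, giving 2 matches.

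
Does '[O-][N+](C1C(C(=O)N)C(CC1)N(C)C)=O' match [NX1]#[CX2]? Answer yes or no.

No

The pattern [NX1]#[CX2] describes a nitrogen triple-bonded to a two-connected carbon — a nitrile.
The closest candidate here is a nitro group (-[N+](=O)[O-]), but there is no C#N triple bond. No other fragment satisfies the full query, so there is no match.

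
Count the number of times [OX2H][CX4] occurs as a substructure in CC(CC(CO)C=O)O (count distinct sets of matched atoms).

[OX2H][CX4] is the SMARTS for an aliphatic alcohol: a hydroxyl oxygen bound to an sp3 (X4) carbon.
The molecule carries 2 separate instances of a hydroxyl group (-OH) meeting every constraint; each maps to a distinct set of atoms, giving 2 matches.

2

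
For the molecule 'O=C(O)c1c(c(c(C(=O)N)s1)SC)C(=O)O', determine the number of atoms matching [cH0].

4

The query [cH0] means: aromatic carbon with no attached hydrogen (substituted or ring-fusion).
Check the 16 heavy atoms by environment: 1× s (aromatic, H0) → no; 4× c (aromatic, H0) → match; 3× C (H0) → no; 3× O (H0) → no; 1× N (H2) → no; 2× O (H1) → no; 1× S (H0) → no; 1× C (H3) → no.
That gives 4 matching atoms.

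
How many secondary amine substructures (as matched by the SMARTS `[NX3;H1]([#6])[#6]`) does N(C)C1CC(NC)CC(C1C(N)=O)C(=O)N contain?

2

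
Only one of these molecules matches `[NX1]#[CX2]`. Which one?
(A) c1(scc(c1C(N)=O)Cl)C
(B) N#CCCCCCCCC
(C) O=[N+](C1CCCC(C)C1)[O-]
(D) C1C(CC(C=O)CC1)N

[NX1]#[CX2] describes a nitrogen triple-bonded to a two-connected carbon (a nitrile).
(A) has a primary amide (-C(=O)NH2) but the nitrogen is NX3, not NX1.
(B) contains a nitrile (-C#N), which satisfies every atom and bond constraint.
(C) has a nitro group (-[N+](=O)[O-]) but there is no C#N triple bond.
(D) has a primary amino group (-NH2) but the nitrogen is NX3 (three connections), not NX1 triple-bonded.
So the answer is (B).

B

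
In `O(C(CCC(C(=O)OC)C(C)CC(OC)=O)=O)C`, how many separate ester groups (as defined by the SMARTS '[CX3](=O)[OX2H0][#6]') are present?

3

[CX3](=O)[OX2H0][#6] is the SMARTS for an ester: a carbonyl carbon bonded to an oxygen that is itself bonded to carbon (no H on that O).
The molecule carries 3 separate instances of a methyl-ester group (-C(=O)OCH3) meeting every constraint; each maps to a distinct set of atoms, giving 3 matches.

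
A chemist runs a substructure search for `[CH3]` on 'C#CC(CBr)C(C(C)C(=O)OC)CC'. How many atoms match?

The query [CH3] means: aliphatic carbon with exactly three hydrogens.
Check the 14 heavy atoms by environment: 3× C (H3) → match; 4× C (H1) → no; 2× C (H2) → no; 2× C (H0) → no; 2× O (H0) → no; 1× Br (H0) → no.
That gives 3 matching atoms.

3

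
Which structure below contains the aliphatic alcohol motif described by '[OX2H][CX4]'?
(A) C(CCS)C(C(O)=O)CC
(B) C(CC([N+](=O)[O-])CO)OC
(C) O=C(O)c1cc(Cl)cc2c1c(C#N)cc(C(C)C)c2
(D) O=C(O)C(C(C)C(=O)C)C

B

[OX2H][CX4] describes a hydroxyl oxygen bound to an sp3 (X4) carbon (an aliphatic alcohol).
(A) has a carboxylic acid group (-C(=O)OH) but the -OH is on a CX3 carbonyl carbon, not a CX4 carbon.
(B) contains a hydroxyl group (-OH), which satisfies every atom and bond constraint.
(C) has a carboxylic acid group (-C(=O)OH) but the -OH is on a CX3 carbonyl carbon, not a CX4 carbon.
(D) has a carboxylic acid group (-C(=O)OH) but the -OH is on a CX3 carbonyl carbon, not a CX4 carbon.
So the answer is (B).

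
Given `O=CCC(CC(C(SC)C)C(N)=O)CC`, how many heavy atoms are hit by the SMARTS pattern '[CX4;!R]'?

The query [CX4;!R] means: aliphatic carbon with four total connections, not in a ring.
Check the 15 heavy atoms by environment: 9× C (X4, acyclic) → match; 2× C (X3, acyclic) → no; 2× O (X1, acyclic) → no; 1× N (X3, acyclic) → no; 1× S (X2, acyclic) → no.
That gives 9 matching atoms.

9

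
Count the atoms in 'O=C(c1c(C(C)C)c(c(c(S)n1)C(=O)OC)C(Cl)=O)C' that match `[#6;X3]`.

Check the 20 heavy atoms by environment: 1× n (aromatic, X2) → no; 5× c (aromatic, X3) → match; 3× C (X3) → match; 3× O (X1) → no; 1× O (X2) → no; 5× C (X4) → no; 1× S (X2) → no; 1× Cl (X1) → no.
Summing the matching environments: 5 + 3 = 8 matching atoms.

8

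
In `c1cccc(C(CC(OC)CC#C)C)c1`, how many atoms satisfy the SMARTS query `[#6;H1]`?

The query [#6;H1] means: any carbon bearing exactly one hydrogen.
Check the 15 heavy atoms by environment: 2× C (H3) → no; 3× C (H1) → match; 2× C (H2) → no; 1× C (H0) → no; 1× c (aromatic, H0) → no; 5× c (aromatic, H1) → match; 1× O (H0) → no.
Summing the matching environments: 3 + 5 = 8 matching atoms.

8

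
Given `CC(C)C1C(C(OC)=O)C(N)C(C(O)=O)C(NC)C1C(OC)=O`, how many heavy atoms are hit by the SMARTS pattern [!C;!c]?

The query [!C;!c] means: neither aliphatic nor aromatic carbon — same as [!#6].
Check the 23 heavy atoms by environment: 15× C → no; 2× N → match; 6× O → match.
Summing the matching environments: 2 + 6 = 8 matching atoms.

8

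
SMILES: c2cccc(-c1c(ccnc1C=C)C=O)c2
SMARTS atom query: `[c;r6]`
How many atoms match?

The query [c;r6] means: aromatic carbon that belongs to a six-membered ring.
Check the 16 heavy atoms by environment: 1× n (aromatic, in 6-ring) → no; 11× c (aromatic, in 6-ring) → match; 3× C (acyclic) → no; 1× O (acyclic) → no.
That gives 11 matching atoms.

11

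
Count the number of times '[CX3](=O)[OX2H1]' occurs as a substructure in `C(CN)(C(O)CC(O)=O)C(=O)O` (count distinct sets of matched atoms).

[CX3](=O)[OX2H1] is the SMARTS for a carboxylic acid: an sp2 carbon double-bonded to O and single-bonded to an -OH oxygen.
The molecule carries 2 separate instances of a carboxylic acid group (-C(=O)OH) meeting every constraint; each maps to a distinct set of atoms, giving 2 matches.

2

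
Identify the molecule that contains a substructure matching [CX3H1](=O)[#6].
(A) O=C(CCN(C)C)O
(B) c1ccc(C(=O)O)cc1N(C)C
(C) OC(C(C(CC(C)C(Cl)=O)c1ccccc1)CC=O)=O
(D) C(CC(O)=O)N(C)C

[CX3H1](=O)[#6] describes an sp2 carbon with one H, double-bonded to O and single-bonded to carbon (an aldehyde).
(A) has a carboxylic acid group (-C(=O)OH) but the carbonyl carbon has H0 and is bonded to O, not H1.
(B) has a carboxylic acid group (-C(=O)OH) but the carbonyl carbon has H0 and is bonded to O, not H1.
(C) contains an aldehyde (-CHO), which satisfies every atom and bond constraint.
(D) has a carboxylic acid group (-C(=O)OH) but the carbonyl carbon has H0 and is bonded to O, not H1.
So the answer is (C).

C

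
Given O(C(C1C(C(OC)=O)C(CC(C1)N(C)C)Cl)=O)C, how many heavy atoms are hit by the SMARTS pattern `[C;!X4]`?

2

The query [C;!X4] means: aliphatic carbon that does not have four total connections.
Check the 18 heavy atoms by environment: 10× C (X4) → no; 2× C (X3) → match; 2× O (X1) → no; 2× O (X2) → no; 1× Cl (X1) → no; 1× N (X3) → no.
That gives 2 matching atoms.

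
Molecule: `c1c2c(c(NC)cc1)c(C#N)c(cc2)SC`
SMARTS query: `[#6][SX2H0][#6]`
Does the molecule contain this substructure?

The pattern [#6][SX2H0][#6] describes an aliphatic sulfur bridging two carbons with no H on the sulfur — a thioether.
The molecule carries a methylthio ether (-SCH3), whose atoms satisfy every constraint of the query, so the pattern matches.

Yes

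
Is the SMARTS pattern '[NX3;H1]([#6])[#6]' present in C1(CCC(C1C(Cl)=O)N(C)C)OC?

The pattern [NX3;H1]([#6])[#6] describes a trivalent nitrogen with one H, bonded to two carbons — a secondary amine.
The closest candidate here is a dimethylamino group (-N(CH3)2), but the nitrogen has H0, not H1. No other fragment satisfies the full query, so there is no match.

No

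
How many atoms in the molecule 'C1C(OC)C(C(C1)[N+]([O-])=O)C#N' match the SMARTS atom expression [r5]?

5

The query [r5] means: r5 matches atoms in a five-membered ring.
Check the 12 heavy atoms by environment: 5× C (in 5-ring) → match; 2× O (acyclic) → no; 2× C (acyclic) → no; 1× N (acyclic) → no; 1× N (charge +1, acyclic) → no; 1× O (charge -1, acyclic) → no.
That gives 5 matching atoms.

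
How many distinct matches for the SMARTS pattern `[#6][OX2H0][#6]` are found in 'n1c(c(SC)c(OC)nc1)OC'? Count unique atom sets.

2

[#6][OX2H0][#6] is the SMARTS for an ether: an aliphatic oxygen bridging two carbons with no H on the oxygen.
The molecule carries 2 separate instances of a methoxy ether (-OCH3) meeting every constraint; each maps to a distinct set of atoms, giving 2 matches.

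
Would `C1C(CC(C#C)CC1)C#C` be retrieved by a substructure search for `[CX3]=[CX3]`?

No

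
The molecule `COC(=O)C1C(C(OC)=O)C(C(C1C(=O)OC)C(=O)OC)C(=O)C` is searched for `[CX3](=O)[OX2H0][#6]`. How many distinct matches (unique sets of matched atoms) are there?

4

[CX3](=O)[OX2H0][#6] is the SMARTS for an ester: a carbonyl carbon bonded to an oxygen that is itself bonded to carbon (no H on that O).
The molecule carries 4 separate instances of a methyl-ester group (-C(=O)OCH3) meeting every constraint; each maps to a distinct set of atoms, giving 4 matches.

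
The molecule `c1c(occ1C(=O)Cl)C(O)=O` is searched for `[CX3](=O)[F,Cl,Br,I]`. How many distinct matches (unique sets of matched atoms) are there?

[CX3](=O)[F,Cl,Br,I] is the SMARTS for an acyl halide: a carbonyl carbon bonded to a halogen.
Exactly one fragment in the molecule meets all constraints, giving 1 match.

1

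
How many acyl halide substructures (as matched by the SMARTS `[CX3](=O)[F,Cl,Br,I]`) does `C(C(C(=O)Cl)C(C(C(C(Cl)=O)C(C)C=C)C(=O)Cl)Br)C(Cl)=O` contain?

[CX3](=O)[F,Cl,Br,I] is the SMARTS for an acyl halide: a carbonyl carbon bonded to a halogen.
The molecule carries 4 separate instances of an acyl chloride (-C(=O)Cl) meeting every constraint; each maps to a distinct set of atoms, giving 4 matches.

4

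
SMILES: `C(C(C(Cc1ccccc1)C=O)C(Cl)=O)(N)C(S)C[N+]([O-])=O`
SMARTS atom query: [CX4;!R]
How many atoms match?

Check the 22 heavy atoms by environment: 6× C (X4, acyclic) → match; 2× C (X3, acyclic) → no; 3× O (X1, acyclic) → no; 1× Cl (X1, acyclic) → no; 1× S (X2, acyclic) → no; 6× c (aromatic, X3, in 6-ring) → no; 1× N (X3, acyclic) → no; 1× N (charge +1, X3, acyclic) → no; 1× O (charge -1, X1, acyclic) → no.
That gives 6 matching atoms.

6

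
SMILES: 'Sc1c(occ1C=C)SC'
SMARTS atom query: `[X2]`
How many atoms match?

Check the 10 heavy atoms by environment: 1× o (aromatic, X2) → match; 4× c (aromatic, X3) → no; 2× S (X2) → match; 2× C (X3) → no; 1× C (X4) → no.
Summing the matching environments: 1 + 2 = 3 matching atoms.

3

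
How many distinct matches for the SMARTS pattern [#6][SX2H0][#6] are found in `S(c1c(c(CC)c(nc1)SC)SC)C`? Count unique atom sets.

3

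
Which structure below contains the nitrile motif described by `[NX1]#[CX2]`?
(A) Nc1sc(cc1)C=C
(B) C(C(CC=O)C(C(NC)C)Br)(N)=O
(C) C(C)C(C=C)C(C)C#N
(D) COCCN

C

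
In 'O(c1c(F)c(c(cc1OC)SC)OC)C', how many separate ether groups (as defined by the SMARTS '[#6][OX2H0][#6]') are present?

3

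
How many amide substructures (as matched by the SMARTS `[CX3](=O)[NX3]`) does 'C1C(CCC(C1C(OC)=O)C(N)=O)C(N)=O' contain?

2

[CX3](=O)[NX3] is the SMARTS for an amide: a carbonyl carbon bonded to a trivalent nitrogen.
The molecule carries 2 separate instances of a primary amide (-C(=O)NH2) meeting every constraint; each maps to a distinct set of atoms, giving 2 matches.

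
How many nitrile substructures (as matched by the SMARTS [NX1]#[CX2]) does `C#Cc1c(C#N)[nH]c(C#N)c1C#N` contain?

3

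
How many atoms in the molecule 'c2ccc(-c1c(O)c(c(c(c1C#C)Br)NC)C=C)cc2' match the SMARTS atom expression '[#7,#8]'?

2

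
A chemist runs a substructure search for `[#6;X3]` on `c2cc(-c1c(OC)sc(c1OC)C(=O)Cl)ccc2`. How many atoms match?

11

The query [#6;X3] means: any carbon (aromatic or not) with three total connections.
Check the 18 heavy atoms by environment: 1× s (aromatic, X2) → no; 10× c (aromatic, X3) → match; 2× O (X2) → no; 2× C (X4) → no; 1× C (X3) → match; 1× O (X1) → no; 1× Cl (X1) → no.
Summing the matching environments: 10 + 1 = 11 matching atoms.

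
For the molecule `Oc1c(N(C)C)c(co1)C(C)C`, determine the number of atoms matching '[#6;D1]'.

4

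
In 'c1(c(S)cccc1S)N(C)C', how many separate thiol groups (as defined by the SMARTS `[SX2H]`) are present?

2

[SX2H] is the SMARTS for a thiol: an aliphatic sulfur with two connections, one being H.
The molecule carries 2 separate instances of a thiol (-SH) meeting every constraint; each maps to a distinct set of atoms, giving 2 matches.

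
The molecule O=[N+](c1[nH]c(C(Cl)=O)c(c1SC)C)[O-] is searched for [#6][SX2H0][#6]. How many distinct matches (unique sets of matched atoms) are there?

1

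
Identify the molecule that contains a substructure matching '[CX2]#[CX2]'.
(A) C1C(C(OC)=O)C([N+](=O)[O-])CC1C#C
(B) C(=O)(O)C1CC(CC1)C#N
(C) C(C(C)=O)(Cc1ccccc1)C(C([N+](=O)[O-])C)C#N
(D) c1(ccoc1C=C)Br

A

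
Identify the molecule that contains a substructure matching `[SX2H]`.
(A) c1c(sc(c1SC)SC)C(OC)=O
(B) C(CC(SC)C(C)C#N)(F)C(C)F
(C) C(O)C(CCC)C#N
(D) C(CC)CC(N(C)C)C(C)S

[SX2H] describes an aliphatic sulfur with two connections, one being H (a thiol).
(A) has a methylthio ether (-SCH3) but the sulfur has H0 (bonded to two carbons), not H1.
(B) has a methylthio ether (-SCH3) but the sulfur has H0 (bonded to two carbons), not H1.
(C) has a hydroxyl group (-OH) but it is an -OH, not an -SH.
(D) contains a thiol (-SH), which satisfies every atom and bond constraint.
So the answer is (D).

D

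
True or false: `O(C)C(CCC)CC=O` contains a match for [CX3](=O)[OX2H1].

False

The pattern [CX3](=O)[OX2H1] describes an sp2 carbon double-bonded to O and single-bonded to an -OH oxygen — a carboxylic acid.
The closest candidate here is an aldehyde (-CHO), but there is no singly-bonded oxygen on the carbonyl carbon. No other fragment satisfies the full query, so there is no match.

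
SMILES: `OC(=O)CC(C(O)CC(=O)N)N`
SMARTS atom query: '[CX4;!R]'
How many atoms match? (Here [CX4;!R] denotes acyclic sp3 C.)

4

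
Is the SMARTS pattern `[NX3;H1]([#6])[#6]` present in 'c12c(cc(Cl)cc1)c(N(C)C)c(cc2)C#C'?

The pattern [NX3;H1]([#6])[#6] describes a trivalent nitrogen with one H, bonded to two carbons — a secondary amine.
The closest candidate here is a dimethylamino group (-N(CH3)2), but the nitrogen has H0, not H1. No other fragment satisfies the full query, so there is no match.

No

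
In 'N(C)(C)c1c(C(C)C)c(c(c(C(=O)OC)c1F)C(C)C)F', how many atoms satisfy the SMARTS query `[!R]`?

15

The query [!R] means: !R matches any atom not in a ring.
Check the 21 heavy atoms by environment: 6× c (aromatic, in 6-ring) → no; 10× C (acyclic) → match; 2× F (acyclic) → match; 2× O (acyclic) → match; 1× N (acyclic) → match.
Summing the matching environments: 10 + 2 + 2 + 1 = 15 matching atoms.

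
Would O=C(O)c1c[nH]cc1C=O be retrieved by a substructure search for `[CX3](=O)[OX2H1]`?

The pattern [CX3](=O)[OX2H1] describes an sp2 carbon double-bonded to O and single-bonded to an -OH oxygen — a carboxylic acid.
The molecule carries a carboxylic acid group (-C(=O)OH), whose atoms satisfy every constraint of the query, so the pattern matches.

Yes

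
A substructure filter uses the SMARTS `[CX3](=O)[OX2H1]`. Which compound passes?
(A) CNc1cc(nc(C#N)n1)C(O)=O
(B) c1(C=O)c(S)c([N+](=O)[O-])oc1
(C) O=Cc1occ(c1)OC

[CX3](=O)[OX2H1] describes an sp2 carbon double-bonded to O and single-bonded to an -OH oxygen (a carboxylic acid).
(A) contains a carboxylic acid group (-C(=O)OH), which satisfies every atom and bond constraint.
(B) has an aldehyde (-CHO) but there is no singly-bonded oxygen on the carbonyl carbon.
(C) has an aldehyde (-CHO) but there is no singly-bonded oxygen on the carbonyl carbon.
So the answer is (A).

A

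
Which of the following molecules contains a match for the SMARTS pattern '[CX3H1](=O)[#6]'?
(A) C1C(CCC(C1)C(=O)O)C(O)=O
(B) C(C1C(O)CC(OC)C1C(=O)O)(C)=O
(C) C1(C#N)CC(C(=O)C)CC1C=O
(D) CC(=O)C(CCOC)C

C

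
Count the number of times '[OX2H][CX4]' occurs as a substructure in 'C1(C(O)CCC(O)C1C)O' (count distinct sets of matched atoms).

3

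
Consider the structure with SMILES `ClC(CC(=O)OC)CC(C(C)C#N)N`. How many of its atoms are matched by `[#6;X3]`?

1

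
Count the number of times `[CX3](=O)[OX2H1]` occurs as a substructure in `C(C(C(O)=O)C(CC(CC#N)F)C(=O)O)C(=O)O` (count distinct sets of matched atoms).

3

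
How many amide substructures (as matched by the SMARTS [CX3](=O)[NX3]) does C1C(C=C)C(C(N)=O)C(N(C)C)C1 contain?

1

[CX3](=O)[NX3] is the SMARTS for an amide: a carbonyl carbon bonded to a trivalent nitrogen.
Exactly one fragment in the molecule meets all constraints, giving 1 match.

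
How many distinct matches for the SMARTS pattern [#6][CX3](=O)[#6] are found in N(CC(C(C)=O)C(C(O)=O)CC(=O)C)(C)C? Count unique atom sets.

2

[#6][CX3](=O)[#6] is the SMARTS for a ketone: a carbonyl carbon (no H) flanked by two carbons.
The molecule carries 2 separate instances of an acetyl/ketone group (-C(=O)CH3) meeting every constraint; each maps to a distinct set of atoms, giving 2 matches.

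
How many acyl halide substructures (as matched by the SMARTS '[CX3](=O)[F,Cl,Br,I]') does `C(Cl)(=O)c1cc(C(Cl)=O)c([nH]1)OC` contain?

[CX3](=O)[F,Cl,Br,I] is the SMARTS for an acyl halide: a carbonyl carbon bonded to a halogen.
The molecule carries 2 separate instances of an acyl chloride (-C(=O)Cl) meeting every constraint; each maps to a distinct set of atoms, giving 2 matches.

2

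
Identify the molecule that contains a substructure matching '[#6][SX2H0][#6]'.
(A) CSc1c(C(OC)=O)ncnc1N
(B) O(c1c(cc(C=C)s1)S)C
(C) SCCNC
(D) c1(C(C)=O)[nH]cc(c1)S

A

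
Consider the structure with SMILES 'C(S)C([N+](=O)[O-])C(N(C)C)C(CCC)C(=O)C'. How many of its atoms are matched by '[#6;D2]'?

The query [#6;D2] means: any carbon bonded to exactly two heavy atoms.
Check the 17 heavy atoms by environment: 3× C (D2) → match; 4× C (D3) → no; 4× C (D1) → no; 1× N (charge +1, D3) → no; 1× O (charge -1, D1) → no; 2× O (D1) → no; 1× N (D3) → no; 1× S (D1) → no.
That gives 3 matching atoms.

3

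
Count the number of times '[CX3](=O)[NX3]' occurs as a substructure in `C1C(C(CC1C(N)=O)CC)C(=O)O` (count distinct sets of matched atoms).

[CX3](=O)[NX3] is the SMARTS for an amide: a carbonyl carbon bonded to a trivalent nitrogen.
Exactly one fragment in the molecule meets all constraints, giving 1 match.

1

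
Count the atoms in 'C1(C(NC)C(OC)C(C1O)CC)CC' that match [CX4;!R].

The query [CX4;!R] means: aliphatic carbon with four total connections, not in a ring.
Check the 14 heavy atoms by environment: 5× C (X4, in 5-ring) → no; 6× C (X4, acyclic) → match; 1× N (X3, acyclic) → no; 2× O (X2, acyclic) → no.
That gives 6 matching atoms.

6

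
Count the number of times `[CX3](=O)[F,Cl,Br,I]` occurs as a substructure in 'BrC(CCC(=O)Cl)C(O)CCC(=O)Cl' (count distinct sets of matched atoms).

2

[CX3](=O)[F,Cl,Br,I] is the SMARTS for an acyl halide: a carbonyl carbon bonded to a halogen.
The molecule carries 2 separate instances of an acyl chloride (-C(=O)Cl) meeting every constraint; each maps to a distinct set of atoms, giving 2 matches.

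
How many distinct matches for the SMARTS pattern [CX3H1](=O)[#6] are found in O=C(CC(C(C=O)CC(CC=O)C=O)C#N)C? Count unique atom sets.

3

[CX3H1](=O)[#6] is the SMARTS for an aldehyde: an sp2 carbon with one H, double-bonded to O and single-bonded to carbon.
The molecule carries 3 separate instances of an aldehyde (-CHO) meeting every constraint; each maps to a distinct set of atoms, giving 3 matches.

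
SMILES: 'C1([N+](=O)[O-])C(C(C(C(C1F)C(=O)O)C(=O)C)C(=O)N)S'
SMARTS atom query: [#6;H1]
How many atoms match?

Check the 20 heavy atoms by environment: 6× C (H1) → match; 3× C (H0) → no; 4× O (H0) → no; 1× N (H2) → no; 1× N (charge +1, H0) → no; 1× O (charge -1, H0) → no; 1× C (H3) → no; 1× F (H0) → no; 1× O (H1) → no; 1× S (H1) → no.
That gives 6 matching atoms.

6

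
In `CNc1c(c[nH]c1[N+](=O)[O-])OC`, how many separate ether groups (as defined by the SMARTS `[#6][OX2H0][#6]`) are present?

[#6][OX2H0][#6] is the SMARTS for an ether: an aliphatic oxygen bridging two carbons with no H on the oxygen.
Exactly one fragment in the molecule meets all constraints, giving 1 match.

1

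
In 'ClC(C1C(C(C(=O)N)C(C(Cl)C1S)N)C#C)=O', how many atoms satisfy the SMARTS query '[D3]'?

8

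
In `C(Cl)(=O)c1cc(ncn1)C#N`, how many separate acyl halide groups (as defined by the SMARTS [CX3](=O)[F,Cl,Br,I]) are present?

[CX3](=O)[F,Cl,Br,I] is the SMARTS for an acyl halide: a carbonyl carbon bonded to a halogen.
Exactly one fragment in the molecule meets all constraints, giving 1 match.

1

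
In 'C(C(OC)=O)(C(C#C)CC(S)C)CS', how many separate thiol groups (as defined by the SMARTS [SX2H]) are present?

[SX2H] is the SMARTS for a thiol: an aliphatic sulfur with two connections, one being H.
The molecule carries 2 separate instances of a thiol (-SH) meeting every constraint; each maps to a distinct set of atoms, giving 2 matches.

2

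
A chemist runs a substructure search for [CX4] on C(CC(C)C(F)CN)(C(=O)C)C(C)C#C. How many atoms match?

The query [CX4] means: C with X4: aliphatic carbon with exactly 4 total connections (bonds + H).
Check the 15 heavy atoms by environment: 9× C (X4) → match; 1× C (X3) → no; 1× O (X1) → no; 2× C (X2) → no; 1× F (X1) → no; 1× N (X3) → no.
That gives 9 matching atoms.

9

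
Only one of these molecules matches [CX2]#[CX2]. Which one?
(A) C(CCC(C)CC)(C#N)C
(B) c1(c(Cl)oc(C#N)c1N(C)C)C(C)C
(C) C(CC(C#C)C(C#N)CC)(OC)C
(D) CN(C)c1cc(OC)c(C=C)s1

[CX2]#[CX2] describes a carbon-carbon triple bond (an alkyne).
(A) has a nitrile (-C#N) but the triple bond is C#N, not C#C.
(B) has a nitrile (-C#N) but the triple bond is C#N, not C#C.
(C) contains an ethynyl group (-C#CH), which satisfies every atom and bond constraint.
(D) has a vinyl group (-CH=CH2) but the C=C is a double bond; both carbons are CX3, not CX2.
So the answer is (C).

C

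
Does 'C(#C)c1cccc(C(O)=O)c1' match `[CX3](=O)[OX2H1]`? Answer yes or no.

The pattern [CX3](=O)[OX2H1] describes an sp2 carbon double-bonded to O and single-bonded to an -OH oxygen — a carboxylic acid.
The molecule carries a carboxylic acid group (-C(=O)OH), whose atoms satisfy every constraint of the query, so the pattern matches.

Yes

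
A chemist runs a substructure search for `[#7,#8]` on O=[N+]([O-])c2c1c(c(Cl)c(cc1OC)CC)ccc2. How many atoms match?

Check the 18 heavy atoms by environment: 10× c (aromatic) → no; 3× C → no; 1× Cl → no; 2× O → match; 1× N (charge +1) → match; 1× O (charge -1) → match.
Summing the matching environments: 2 + 1 + 1 = 4 matching atoms.

4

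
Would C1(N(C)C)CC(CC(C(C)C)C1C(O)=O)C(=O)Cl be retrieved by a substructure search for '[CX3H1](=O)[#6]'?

No

The pattern [CX3H1](=O)[#6] describes an sp2 carbon with one H, double-bonded to O and single-bonded to carbon — an aldehyde.
The closest candidate here is a carboxylic acid group (-C(=O)OH), but the carbonyl carbon has H0 and is bonded to O, not H1. No other fragment satisfies the full query, so there is no match.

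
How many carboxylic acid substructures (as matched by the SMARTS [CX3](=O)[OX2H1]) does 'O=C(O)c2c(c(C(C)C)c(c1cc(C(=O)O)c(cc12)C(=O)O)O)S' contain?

[CX3](=O)[OX2H1] is the SMARTS for a carboxylic acid: an sp2 carbon double-bonded to O and single-bonded to an -OH oxygen.
The molecule carries 3 separate instances of a carboxylic acid group (-C(=O)OH) meeting every constraint; each maps to a distinct set of atoms, giving 3 matches.

3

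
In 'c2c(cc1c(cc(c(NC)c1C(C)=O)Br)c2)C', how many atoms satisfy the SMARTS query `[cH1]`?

4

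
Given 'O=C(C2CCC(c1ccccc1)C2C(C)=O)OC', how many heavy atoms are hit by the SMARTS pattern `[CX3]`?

2

Check the 18 heavy atoms by environment: 7× C (X4) → no; 6× c (aromatic, X3) → no; 2× C (X3) → match; 2× O (X1) → no; 1× O (X2) → no.
That gives 2 matching atoms.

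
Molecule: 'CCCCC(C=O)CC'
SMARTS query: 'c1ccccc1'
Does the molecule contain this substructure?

No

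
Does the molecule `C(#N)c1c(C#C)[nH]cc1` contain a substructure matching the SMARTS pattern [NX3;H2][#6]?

The pattern [NX3;H2][#6] describes a trivalent nitrogen with two H attached to carbon — a primary amine.
The closest candidate here is a nitrile (-C#N), but the nitrogen is NX1 (triple-bonded), not NX3 with two H. No other fragment satisfies the full query, so there is no match.

No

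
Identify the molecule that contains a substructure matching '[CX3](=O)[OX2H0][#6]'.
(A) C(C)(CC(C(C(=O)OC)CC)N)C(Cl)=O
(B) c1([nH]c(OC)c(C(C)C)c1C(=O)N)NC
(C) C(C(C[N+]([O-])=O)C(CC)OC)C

A

[CX3](=O)[OX2H0][#6] describes a carbonyl carbon bonded to an oxygen that is itself bonded to carbon (no H on that O) (an ester).
(A) contains a methyl-ester group (-C(=O)OCH3), which satisfies every atom and bond constraint.
(B) has a methoxy ether (-OCH3) but the ether oxygen is not adjacent to a C=O carbon.
(C) has a methoxy ether (-OCH3) but the ether oxygen is not adjacent to a C=O carbon.
So the answer is (A).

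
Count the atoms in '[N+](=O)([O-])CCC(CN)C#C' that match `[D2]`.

The query [D2] means: atom with exactly two heavy-atom neighbours.
Check the 10 heavy atoms by environment: 4× C (D2) → match; 1× C (D3) → no; 1× N (D1) → no; 1× N (charge +1, D3) → no; 1× O (charge -1, D1) → no; 1× O (D1) → no; 1× C (D1) → no.
That gives 4 matching atoms.

4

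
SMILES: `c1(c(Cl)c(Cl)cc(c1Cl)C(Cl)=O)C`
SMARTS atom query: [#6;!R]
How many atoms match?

2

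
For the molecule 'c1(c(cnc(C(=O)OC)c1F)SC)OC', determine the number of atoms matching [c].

The query [c] means: lowercase c matches aromatic carbon only.
Check the 15 heavy atoms by environment: 1× n (aromatic) → no; 5× c (aromatic) → match; 4× C → no; 3× O → no; 1× F → no; 1× S → no.
That gives 5 matching atoms.

5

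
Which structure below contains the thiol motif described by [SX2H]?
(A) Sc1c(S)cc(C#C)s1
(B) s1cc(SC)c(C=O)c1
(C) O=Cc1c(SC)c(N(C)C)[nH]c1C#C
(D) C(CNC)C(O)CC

A

[SX2H] describes an aliphatic sulfur with two connections, one being H (a thiol).
(A) contains a thiol (-SH), which satisfies every atom and bond constraint.
(B) has a methylthio ether (-SCH3) but the sulfur has H0 (bonded to two carbons), not H1.
(C) has a methylthio ether (-SCH3) but the sulfur has H0 (bonded to two carbons), not H1.
(D) has a hydroxyl group (-OH) but it is an -OH, not an -SH.
So the answer is (A).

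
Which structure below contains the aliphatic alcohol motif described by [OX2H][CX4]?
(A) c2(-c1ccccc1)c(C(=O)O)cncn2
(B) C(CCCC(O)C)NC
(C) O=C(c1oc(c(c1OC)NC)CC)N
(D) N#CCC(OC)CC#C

B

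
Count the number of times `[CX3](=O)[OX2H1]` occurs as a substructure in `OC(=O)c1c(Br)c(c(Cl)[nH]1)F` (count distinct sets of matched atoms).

1

[CX3](=O)[OX2H1] is the SMARTS for a carboxylic acid: an sp2 carbon double-bonded to O and single-bonded to an -OH oxygen.
Exactly one fragment in the molecule meets all constraints, giving 1 match.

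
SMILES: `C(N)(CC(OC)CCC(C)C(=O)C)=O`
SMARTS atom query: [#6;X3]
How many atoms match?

2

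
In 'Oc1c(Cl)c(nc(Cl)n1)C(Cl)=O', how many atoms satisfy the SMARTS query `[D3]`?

5

The query [D3] means: atom with exactly three heavy-atom neighbours.
Check the 12 heavy atoms by environment: 2× n (aromatic, D2) → no; 4× c (aromatic, D3) → match; 3× Cl (D1) → no; 1× C (D3) → match; 2× O (D1) → no.
Summing the matching environments: 4 + 1 = 5 matching atoms.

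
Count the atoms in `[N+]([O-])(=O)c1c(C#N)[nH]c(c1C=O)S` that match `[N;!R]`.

The query [N;!R] means: aliphatic nitrogen not in a ring.
Check the 13 heavy atoms by environment: 1× n (aromatic, in 5-ring) → no; 4× c (aromatic, in 5-ring) → no; 2× C (acyclic) → no; 2× O (acyclic) → no; 1× N (acyclic) → match; 1× N (charge +1, acyclic) → match; 1× O (charge -1, acyclic) → no; 1× S (acyclic) → no.
Summing the matching environments: 1 + 1 = 2 matching atoms.

2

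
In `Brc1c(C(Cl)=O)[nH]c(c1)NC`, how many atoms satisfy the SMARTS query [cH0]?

3

The query [cH0] means: aromatic carbon with no attached hydrogen (substituted or ring-fusion).
Check the 11 heavy atoms by environment: 1× n (aromatic, H1) → no; 3× c (aromatic, H0) → match; 1× c (aromatic, H1) → no; 1× N (H1) → no; 1× C (H3) → no; 1× Br (H0) → no; 1× C (H0) → no; 1× O (H0) → no; 1× Cl (H0) → no.
That gives 3 matching atoms.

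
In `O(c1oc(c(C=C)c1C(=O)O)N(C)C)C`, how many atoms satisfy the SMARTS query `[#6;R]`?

The query [#6;R] means: carbon that is part of a ring.
Check the 15 heavy atoms by environment: 1× o (aromatic, in 5-ring) → no; 4× c (aromatic, in 5-ring) → match; 1× N (acyclic) → no; 6× C (acyclic) → no; 3× O (acyclic) → no.
That gives 4 matching atoms.

4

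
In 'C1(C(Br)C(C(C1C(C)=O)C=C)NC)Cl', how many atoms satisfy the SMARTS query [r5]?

5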